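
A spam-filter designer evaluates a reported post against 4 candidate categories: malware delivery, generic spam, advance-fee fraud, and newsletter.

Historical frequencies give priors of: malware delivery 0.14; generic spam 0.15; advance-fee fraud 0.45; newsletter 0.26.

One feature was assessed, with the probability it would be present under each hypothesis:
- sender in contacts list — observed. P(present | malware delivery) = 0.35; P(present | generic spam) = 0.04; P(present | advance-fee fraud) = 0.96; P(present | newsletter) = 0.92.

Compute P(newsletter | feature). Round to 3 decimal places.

0.329

By Bayes' rule, the unnormalized weight for each hypothesis is prior × likelihood:
  malware delivery: 0.14 × 0.35 = 0.049
  generic spam: 0.15 × 0.04 = 0.006
  advance-fee fraud: 0.45 × 0.96 = 0.432
  newsletter: 0.26 × 0.92 = 0.2392
Normalizing constant Z = 0.049 + 0.006 + 0.432 + 0.2392 = 0.7262.
P(newsletter | evidence) = 0.2392 / 0.7262 ≈ 0.329.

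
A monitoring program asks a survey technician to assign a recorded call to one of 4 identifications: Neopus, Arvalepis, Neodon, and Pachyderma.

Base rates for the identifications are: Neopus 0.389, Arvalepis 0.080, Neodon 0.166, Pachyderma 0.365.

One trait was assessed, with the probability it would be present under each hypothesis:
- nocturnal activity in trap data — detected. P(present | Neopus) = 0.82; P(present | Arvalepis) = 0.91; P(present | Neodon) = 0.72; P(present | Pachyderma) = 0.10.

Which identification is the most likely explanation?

For each hypothesis, the unnormalized posterior weight is prior × likelihood:
  Neopus: 0.389 × 0.82 = 0.31898
  Arvalepis: 0.080 × 0.91 = 0.0728
  Neodon: 0.166 × 0.72 = 0.11952
  Pachyderma: 0.365 × 0.10 = 0.0365
Normalizing constant Z = 0.31898 + 0.0728 + 0.11952 + 0.0365 = 0.5478.
P(Neopus | evidence) ≈ 0.31898 / 0.5478 ≈ 0.582
P(Arvalepis | evidence) ≈ 0.0728 / 0.5478 ≈ 0.133
P(Neodon | evidence) ≈ 0.11952 / 0.5478 ≈ 0.218
P(Pachyderma | evidence) ≈ 0.0365 / 0.5478 ≈ 0.067
The largest is 0.582, so Neopus is most probable.

Neopus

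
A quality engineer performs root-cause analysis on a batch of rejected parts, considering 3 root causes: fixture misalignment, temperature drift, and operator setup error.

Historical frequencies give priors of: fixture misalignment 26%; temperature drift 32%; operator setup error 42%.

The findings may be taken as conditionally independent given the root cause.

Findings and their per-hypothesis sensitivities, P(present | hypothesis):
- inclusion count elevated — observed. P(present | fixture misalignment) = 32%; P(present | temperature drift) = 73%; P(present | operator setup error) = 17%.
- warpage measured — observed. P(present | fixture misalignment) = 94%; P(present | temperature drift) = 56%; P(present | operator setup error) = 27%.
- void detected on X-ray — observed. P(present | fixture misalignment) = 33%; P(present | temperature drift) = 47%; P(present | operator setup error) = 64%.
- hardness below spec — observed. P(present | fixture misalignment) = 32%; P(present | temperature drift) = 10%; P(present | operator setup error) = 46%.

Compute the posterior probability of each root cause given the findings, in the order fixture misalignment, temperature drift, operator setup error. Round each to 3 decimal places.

0.411, 0.306, 0.283

Multiply each prior by the joint likelihood of the evidence pattern:
  fixture misalignment: 0.26 × 0.32 × 0.94 × 0.33 × 0.32 = 0.0082588
  temperature drift: 0.32 × 0.73 × 0.56 × 0.47 × 0.10 = 0.0061484
  operator setup error: 0.42 × 0.17 × 0.27 × 0.64 × 0.46 = 0.0056754
The unnormalized weights sum to 0.020083.
P(fixture misalignment | evidence) = 0.0082588 / 0.020083 ≈ 0.411
P(temperature drift | evidence) = 0.0061484 / 0.020083 ≈ 0.306
P(operator setup error | evidence) = 0.0056754 / 0.020083 ≈ 0.283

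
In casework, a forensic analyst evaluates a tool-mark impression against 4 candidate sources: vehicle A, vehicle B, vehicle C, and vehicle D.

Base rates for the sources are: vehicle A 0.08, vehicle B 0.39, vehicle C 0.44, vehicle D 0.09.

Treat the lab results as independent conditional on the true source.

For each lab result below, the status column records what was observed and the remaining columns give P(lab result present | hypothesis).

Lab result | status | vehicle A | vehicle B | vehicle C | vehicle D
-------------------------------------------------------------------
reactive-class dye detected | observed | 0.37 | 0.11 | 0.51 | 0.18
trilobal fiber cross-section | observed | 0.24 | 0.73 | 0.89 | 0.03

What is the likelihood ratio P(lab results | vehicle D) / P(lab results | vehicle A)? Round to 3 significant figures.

Take the product of per-lab result likelihoods under each hypothesis, then divide.
  vehicle D: 0.18 × 0.03 = 0.0054
  vehicle A: 0.37 × 0.24 = 0.0888
Bayes factor = 0.0054 / 0.0888 ≈ 0.0608

0.0608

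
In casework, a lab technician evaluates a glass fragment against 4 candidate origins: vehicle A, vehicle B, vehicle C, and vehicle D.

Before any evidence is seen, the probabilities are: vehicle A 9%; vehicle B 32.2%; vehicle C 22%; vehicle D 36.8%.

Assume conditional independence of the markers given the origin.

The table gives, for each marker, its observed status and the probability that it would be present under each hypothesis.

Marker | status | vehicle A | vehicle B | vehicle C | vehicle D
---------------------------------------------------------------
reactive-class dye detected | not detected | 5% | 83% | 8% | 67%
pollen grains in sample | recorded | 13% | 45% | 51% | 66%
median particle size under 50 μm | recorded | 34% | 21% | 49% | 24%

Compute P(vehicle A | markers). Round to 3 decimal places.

0.048

By Bayes' rule with conditional independence, the unnormalized weight for each hypothesis is prior × ∏ likelihoods (using 1 − P(present | H) for each absent marker):
  vehicle A: 0.090 × (1 − 0.05) × 0.13 × 0.34 = 0.0037791
  vehicle B: 0.322 × (1 − 0.83) × 0.45 × 0.21 = 0.0051729
  vehicle C: 0.220 × (1 − 0.08) × 0.51 × 0.49 = 0.05058
  vehicle D: 0.368 × (1 − 0.67) × 0.66 × 0.24 = 0.019236
The unnormalized weights sum to 0.078768.
P(vehicle A | evidence) = 0.0037791 / 0.078768 ≈ 0.048.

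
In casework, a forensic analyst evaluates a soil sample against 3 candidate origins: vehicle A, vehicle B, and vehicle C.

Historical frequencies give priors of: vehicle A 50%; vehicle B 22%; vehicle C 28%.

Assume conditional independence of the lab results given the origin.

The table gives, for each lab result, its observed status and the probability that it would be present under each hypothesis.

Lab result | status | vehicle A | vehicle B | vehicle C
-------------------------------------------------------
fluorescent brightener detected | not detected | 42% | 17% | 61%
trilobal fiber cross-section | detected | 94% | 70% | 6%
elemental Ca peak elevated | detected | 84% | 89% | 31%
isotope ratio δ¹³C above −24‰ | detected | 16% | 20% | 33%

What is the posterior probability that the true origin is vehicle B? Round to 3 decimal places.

0.379

By Bayes' rule with conditional independence, the unnormalized weight for each hypothesis is prior × ∏ likelihoods (using 1 − P(present | H) for each absent lab result):
  vehicle A: 0.50 × (1 − 0.42) × 0.94 × 0.84 × 0.16 = 0.036637
  vehicle B: 0.22 × (1 − 0.17) × 0.70 × 0.89 × 0.20 = 0.022752
  vehicle C: 0.28 × (1 − 0.61) × 0.06 × 0.31 × 0.33 = 0.00067027
Normalizing constant Z = 0.036637 + 0.022752 + 0.00067027 = 0.06006.
P(vehicle B | evidence) = 0.022752 / 0.06006 ≈ 0.379.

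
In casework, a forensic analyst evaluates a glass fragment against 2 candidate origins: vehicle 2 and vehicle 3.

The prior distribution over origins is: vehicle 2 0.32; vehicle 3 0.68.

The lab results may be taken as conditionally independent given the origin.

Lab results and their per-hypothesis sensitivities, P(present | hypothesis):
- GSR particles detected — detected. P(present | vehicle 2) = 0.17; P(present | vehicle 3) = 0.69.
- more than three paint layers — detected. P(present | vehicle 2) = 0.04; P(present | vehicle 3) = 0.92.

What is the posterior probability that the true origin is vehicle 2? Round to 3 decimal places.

Multiply each prior by the joint likelihood of the lab result pattern:
  vehicle 2: 0.32 × 0.17 × 0.04 = 0.002176
  vehicle 3: 0.68 × 0.69 × 0.92 = 0.43166
Normalizing constant Z = 0.002176 + 0.43166 = 0.43384.
P(vehicle 2 | evidence) = 0.002176 / 0.43384 ≈ 0.005.

0.005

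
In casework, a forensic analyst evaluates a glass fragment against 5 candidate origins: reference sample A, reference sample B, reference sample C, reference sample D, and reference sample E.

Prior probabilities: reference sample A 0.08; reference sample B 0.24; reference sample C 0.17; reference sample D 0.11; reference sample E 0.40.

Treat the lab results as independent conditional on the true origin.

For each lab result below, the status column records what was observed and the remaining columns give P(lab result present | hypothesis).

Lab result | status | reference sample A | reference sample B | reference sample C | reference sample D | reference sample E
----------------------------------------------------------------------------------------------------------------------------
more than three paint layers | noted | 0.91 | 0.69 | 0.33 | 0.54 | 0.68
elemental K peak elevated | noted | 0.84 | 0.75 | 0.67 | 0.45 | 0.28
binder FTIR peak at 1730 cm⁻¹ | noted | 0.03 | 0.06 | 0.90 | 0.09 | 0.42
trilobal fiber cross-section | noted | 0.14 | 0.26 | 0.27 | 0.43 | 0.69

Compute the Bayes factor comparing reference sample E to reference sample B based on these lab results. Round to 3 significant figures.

Joint likelihood of the lab result pattern under each hypothesis:
  reference sample E: 0.68 × 0.28 × 0.42 × 0.69 = 0.055178
  reference sample B: 0.69 × 0.75 × 0.06 × 0.26 = 0.008073
Bayes factor = 0.055178 / 0.008073 ≈ 6.83

6.83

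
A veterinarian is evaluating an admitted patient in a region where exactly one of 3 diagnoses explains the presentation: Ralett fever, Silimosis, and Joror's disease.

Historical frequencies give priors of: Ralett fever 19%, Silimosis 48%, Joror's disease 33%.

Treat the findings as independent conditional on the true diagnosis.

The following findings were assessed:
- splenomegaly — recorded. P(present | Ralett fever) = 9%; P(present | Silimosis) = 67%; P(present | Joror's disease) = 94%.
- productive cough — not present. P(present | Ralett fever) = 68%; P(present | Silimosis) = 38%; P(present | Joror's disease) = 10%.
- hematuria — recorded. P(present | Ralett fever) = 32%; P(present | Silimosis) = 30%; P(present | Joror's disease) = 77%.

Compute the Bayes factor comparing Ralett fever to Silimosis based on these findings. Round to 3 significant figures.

The Bayes factor is the ratio of the joint likelihoods of the evidence pattern under the two hypotheses (using 1 − P(present | H) for each absent finding).
  Ralett fever: 0.09 × (1 − 0.68) × 0.32 = 0.009216
  Silimosis: 0.67 × (1 − 0.38) × 0.30 = 0.12462
Bayes factor = 0.009216 / 0.12462 ≈ 0.0740

0.0740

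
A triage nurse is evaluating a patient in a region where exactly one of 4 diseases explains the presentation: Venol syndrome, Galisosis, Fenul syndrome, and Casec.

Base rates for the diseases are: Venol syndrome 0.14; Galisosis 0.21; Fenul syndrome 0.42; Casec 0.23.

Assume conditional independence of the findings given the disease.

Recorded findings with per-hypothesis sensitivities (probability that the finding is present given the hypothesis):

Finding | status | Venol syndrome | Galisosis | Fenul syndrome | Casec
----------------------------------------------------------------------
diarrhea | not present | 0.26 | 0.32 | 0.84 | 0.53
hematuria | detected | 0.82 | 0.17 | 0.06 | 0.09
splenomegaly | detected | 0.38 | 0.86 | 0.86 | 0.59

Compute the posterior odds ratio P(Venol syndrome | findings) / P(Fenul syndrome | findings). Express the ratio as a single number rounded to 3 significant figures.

9.31

Posterior odds equal prior odds times the likelihood ratio; only the two competing hypotheses matter (using 1 − P(present | H) for each absent finding).
  Venol syndrome: 0.14 × (1 − 0.26) × 0.82 × 0.38 = 0.032282
  Fenul syndrome: 0.42 × (1 − 0.84) × 0.06 × 0.86 = 0.0034675
Posterior odds = 0.032282 / 0.0034675 ≈ 9.31.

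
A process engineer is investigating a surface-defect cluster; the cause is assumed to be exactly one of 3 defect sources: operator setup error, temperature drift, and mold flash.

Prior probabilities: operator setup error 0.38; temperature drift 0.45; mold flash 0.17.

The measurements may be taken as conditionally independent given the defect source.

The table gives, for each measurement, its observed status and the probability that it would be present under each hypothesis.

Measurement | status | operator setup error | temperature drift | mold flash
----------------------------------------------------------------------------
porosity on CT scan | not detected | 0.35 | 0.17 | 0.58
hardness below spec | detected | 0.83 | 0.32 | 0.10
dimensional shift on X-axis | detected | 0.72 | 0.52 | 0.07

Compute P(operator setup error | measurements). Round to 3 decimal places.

0.702

By Bayes' rule with conditional independence, the unnormalized weight for each hypothesis is prior × ∏ likelihoods (using 1 − P(present | H) for each absent measurement):
  operator setup error: 0.38 × (1 − 0.35) × 0.83 × 0.72 = 0.14761
  temperature drift: 0.45 × (1 − 0.17) × 0.32 × 0.52 = 0.06215
  mold flash: 0.17 × (1 − 0.58) × 0.10 × 0.07 = 0.0004998
Normalizing constant Z = 0.14761 + 0.06215 + 0.0004998 = 0.21026.
P(operator setup error | evidence) = 0.14761 / 0.21026 ≈ 0.702.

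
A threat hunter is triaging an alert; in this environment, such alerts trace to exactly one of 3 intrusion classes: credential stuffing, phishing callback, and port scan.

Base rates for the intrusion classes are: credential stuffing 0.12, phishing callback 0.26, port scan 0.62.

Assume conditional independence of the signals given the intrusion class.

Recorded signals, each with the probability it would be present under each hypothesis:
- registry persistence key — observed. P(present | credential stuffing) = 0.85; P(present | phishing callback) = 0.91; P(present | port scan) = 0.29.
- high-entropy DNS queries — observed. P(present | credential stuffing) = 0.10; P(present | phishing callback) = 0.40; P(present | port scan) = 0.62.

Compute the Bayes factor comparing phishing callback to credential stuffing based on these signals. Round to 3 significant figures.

Joint likelihood of the signal pattern under each hypothesis:
  phishing callback: 0.91 × 0.40 = 0.364
  credential stuffing: 0.85 × 0.10 = 0.085
Bayes factor = 0.364 / 0.085 ≈ 4.28

4.28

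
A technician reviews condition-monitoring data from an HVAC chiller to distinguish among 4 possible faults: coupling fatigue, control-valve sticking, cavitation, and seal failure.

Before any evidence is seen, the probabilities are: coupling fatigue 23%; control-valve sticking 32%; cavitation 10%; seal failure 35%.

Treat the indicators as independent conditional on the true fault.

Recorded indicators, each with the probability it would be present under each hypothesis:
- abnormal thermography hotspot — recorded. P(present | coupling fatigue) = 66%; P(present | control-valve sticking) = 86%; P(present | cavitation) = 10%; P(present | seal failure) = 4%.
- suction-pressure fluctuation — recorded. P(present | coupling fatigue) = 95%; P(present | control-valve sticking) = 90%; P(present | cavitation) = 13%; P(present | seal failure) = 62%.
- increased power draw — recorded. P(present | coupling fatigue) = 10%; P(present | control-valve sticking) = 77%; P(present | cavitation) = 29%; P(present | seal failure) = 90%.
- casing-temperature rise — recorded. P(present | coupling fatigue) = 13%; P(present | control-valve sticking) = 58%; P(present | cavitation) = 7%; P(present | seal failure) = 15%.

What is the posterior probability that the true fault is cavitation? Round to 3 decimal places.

0.000

By Bayes' rule with conditional independence, the unnormalized weight for each hypothesis is prior × ∏ likelihoods:
  coupling fatigue: 0.23 × 0.66 × 0.95 × 0.10 × 0.13 = 0.0018747
  control-valve sticking: 0.32 × 0.86 × 0.90 × 0.77 × 0.58 = 0.11061
  cavitation: 0.10 × 0.10 × 0.13 × 0.29 × 0.07 = 2.639e-05
  seal failure: 0.35 × 0.04 × 0.62 × 0.90 × 0.15 = 0.0011718
Normalizing constant Z = 0.0018747 + 0.11061 + 2.639e-05 + 0.0011718 = 0.11369.
P(cavitation | evidence) = 2.639e-05 / 0.11369 ≈ 0.000.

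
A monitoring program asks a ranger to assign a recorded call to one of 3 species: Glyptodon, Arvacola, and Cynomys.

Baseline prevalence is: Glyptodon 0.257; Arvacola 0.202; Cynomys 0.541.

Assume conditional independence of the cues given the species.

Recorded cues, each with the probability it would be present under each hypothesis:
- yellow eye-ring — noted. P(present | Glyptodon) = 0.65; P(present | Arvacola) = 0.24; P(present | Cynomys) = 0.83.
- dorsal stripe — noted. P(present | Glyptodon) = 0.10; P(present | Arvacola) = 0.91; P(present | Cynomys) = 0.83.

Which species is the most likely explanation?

For each hypothesis, the unnormalized posterior weight is prior × product of the cue likelihoods:
  Glyptodon: 0.257 × 0.65 × 0.10 = 0.016705
  Arvacola: 0.202 × 0.24 × 0.91 = 0.044117
  Cynomys: 0.541 × 0.83 × 0.83 = 0.37269
Marginal likelihood of the evidence = 0.43352.
P(Glyptodon | evidence) ≈ 0.016705 / 0.43352 ≈ 0.039
P(Arvacola | evidence) ≈ 0.044117 / 0.43352 ≈ 0.102
P(Cynomys | evidence) ≈ 0.37269 / 0.43352 ≈ 0.860
The largest is 0.860, so Cynomys is most probable.

Cynomys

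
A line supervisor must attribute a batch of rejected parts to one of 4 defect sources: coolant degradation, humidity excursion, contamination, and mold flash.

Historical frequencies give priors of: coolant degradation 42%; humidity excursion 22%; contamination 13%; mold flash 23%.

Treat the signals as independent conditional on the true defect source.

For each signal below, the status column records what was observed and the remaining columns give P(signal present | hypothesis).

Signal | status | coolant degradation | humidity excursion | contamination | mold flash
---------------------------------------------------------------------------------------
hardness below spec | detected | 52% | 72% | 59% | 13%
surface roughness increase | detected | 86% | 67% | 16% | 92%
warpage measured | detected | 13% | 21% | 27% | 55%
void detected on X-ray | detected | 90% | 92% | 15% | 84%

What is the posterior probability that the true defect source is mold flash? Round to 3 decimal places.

0.228

For each hypothesis, the unnormalized posterior weight is prior × product of the signal likelihoods:
  coolant degradation: 0.42 × 0.52 × 0.86 × 0.13 × 0.90 = 0.021975
  humidity excursion: 0.22 × 0.72 × 0.67 × 0.21 × 0.92 = 0.020504
  contamination: 0.13 × 0.59 × 0.16 × 0.27 × 0.15 = 0.00049702
  mold flash: 0.23 × 0.13 × 0.92 × 0.55 × 0.84 = 0.012709
Normalizing constant Z = 0.021975 + 0.020504 + 0.00049702 + 0.012709 = 0.055685.
P(mold flash | evidence) = 0.012709 / 0.055685 ≈ 0.228.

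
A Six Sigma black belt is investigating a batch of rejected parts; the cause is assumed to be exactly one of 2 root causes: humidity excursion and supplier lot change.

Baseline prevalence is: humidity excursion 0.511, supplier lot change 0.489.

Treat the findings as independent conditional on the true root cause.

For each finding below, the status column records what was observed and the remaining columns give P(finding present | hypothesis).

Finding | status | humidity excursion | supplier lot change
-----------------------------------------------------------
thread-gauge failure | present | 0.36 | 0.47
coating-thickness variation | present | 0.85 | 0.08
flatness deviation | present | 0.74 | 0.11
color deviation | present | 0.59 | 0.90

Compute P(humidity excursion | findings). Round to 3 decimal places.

Multiply each prior by the joint likelihood of the evidence pattern:
  humidity excursion: 0.511 × 0.36 × 0.85 × 0.74 × 0.59 = 0.068269
  supplier lot change: 0.489 × 0.47 × 0.08 × 0.11 × 0.90 = 0.0018203
The unnormalized weights sum to 0.07009.
P(humidity excursion | evidence) = 0.068269 / 0.07009 ≈ 0.974.

0.974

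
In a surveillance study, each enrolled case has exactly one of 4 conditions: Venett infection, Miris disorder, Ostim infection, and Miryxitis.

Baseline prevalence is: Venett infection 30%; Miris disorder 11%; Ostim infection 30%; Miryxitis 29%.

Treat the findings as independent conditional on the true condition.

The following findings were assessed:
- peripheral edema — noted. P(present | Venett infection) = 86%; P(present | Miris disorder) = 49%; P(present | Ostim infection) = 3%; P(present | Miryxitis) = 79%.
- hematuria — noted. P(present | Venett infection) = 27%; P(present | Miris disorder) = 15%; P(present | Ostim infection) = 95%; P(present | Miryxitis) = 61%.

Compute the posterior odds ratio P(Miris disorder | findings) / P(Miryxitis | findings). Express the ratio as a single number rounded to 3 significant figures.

0.0579

Unnormalized posterior weight (prior times the finding likelihoods) for each of the two hypotheses:
  Miris disorder: 0.11 × 0.49 × 0.15 = 0.008085
  Miryxitis: 0.29 × 0.79 × 0.61 = 0.13975
Posterior odds = 0.008085 / 0.13975 ≈ 0.0579.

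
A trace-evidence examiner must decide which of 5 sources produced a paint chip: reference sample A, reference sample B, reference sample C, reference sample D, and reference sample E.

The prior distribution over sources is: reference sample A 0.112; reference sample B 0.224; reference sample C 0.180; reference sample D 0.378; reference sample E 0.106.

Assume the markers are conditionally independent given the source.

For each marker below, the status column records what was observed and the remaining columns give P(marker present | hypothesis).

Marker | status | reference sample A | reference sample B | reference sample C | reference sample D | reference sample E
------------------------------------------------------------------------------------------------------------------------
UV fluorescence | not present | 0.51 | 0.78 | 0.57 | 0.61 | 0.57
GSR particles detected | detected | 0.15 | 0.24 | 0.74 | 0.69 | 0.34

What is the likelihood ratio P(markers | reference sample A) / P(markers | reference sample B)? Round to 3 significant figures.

Joint likelihood of the marker pattern under each hypothesis (using 1 − P(present | H) for each absent marker):
  reference sample A: (1 − 0.51) × 0.15 = 0.0735
  reference sample B: (1 − 0.78) × 0.24 = 0.0528
Bayes factor = 0.0735 / 0.0528 ≈ 1.39

1.39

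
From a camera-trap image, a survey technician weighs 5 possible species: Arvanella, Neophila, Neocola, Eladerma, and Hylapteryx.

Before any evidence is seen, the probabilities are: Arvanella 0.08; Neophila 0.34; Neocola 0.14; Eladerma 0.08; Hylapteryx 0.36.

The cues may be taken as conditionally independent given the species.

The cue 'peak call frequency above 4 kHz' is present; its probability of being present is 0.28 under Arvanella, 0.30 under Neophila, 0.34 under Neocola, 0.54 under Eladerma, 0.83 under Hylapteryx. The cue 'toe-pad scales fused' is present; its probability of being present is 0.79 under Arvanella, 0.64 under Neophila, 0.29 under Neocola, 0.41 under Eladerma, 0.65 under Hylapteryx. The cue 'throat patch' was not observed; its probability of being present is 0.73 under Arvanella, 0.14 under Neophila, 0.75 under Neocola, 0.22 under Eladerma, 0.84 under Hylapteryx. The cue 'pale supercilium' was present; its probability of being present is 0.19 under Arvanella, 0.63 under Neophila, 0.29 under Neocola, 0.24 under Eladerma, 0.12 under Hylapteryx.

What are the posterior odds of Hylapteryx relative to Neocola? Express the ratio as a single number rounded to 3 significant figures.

3.73

Posterior odds equal prior odds times the likelihood ratio; only the two competing hypotheses matter (using 1 − P(present | H) for each absent cue).
  Hylapteryx: 0.36 × 0.83 × 0.65 × (1 − 0.84) × 0.12 = 0.003729
  Neocola: 0.14 × 0.34 × 0.29 × (1 − 0.75) × 0.29 = 0.0010008
Posterior odds = 0.003729 / 0.0010008 ≈ 3.73.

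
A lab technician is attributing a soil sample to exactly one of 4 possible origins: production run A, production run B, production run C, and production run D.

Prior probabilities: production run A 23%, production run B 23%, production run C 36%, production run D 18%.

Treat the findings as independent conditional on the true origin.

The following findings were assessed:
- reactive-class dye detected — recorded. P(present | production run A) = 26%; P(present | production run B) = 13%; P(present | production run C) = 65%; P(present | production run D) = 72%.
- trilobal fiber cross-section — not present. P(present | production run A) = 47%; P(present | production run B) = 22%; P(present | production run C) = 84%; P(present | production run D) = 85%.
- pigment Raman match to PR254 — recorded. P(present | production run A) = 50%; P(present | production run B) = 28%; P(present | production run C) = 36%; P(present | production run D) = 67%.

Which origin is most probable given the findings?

production run A

By Bayes' rule with conditional independence, the unnormalized weight for each hypothesis is prior × ∏ likelihoods (using 1 − P(present | H) for each absent finding):
  production run A: 0.23 × 0.26 × (1 − 0.47) × 0.50 = 0.015847
  production run B: 0.23 × 0.13 × (1 − 0.22) × 0.28 = 0.0065302
  production run C: 0.36 × 0.65 × (1 − 0.84) × 0.36 = 0.013478
  production run D: 0.18 × 0.72 × (1 − 0.85) × 0.67 = 0.013025
The unnormalized weights sum to 0.04888.
P(production run A | evidence) ≈ 0.015847 / 0.04888 ≈ 0.324
P(production run B | evidence) ≈ 0.0065302 / 0.04888 ≈ 0.134
P(production run C | evidence) ≈ 0.013478 / 0.04888 ≈ 0.276
P(production run D | evidence) ≈ 0.013025 / 0.04888 ≈ 0.266
The largest is 0.324, so production run A is most probable.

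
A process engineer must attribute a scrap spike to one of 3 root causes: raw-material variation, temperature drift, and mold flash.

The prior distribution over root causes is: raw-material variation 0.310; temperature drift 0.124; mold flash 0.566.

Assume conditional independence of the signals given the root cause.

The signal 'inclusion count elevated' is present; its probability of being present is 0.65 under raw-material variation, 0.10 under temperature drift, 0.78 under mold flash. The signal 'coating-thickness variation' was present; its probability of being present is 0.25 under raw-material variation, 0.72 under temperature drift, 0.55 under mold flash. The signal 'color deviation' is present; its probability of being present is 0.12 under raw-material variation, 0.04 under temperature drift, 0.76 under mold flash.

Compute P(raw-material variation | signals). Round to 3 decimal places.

0.032

By Bayes' rule with conditional independence, the unnormalized weight for each hypothesis is prior × ∏ likelihoods:
  raw-material variation: 0.310 × 0.65 × 0.25 × 0.12 = 0.006045
  temperature drift: 0.124 × 0.10 × 0.72 × 0.04 = 0.00035712
  mold flash: 0.566 × 0.78 × 0.55 × 0.76 = 0.18454
Marginal likelihood of the evidence = 0.19094.
P(raw-material variation | evidence) = 0.006045 / 0.19094 ≈ 0.032.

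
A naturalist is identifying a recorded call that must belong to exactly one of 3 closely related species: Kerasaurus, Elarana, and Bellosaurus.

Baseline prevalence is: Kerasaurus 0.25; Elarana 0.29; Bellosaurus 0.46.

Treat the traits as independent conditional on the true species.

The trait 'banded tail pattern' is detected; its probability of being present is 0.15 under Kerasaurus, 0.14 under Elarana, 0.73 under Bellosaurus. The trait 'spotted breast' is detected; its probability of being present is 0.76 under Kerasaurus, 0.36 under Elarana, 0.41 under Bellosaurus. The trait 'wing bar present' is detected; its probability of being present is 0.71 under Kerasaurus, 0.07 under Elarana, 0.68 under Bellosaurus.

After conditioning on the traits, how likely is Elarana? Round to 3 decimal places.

Multiply each prior by the joint likelihood of the trait pattern:
  Kerasaurus: 0.25 × 0.15 × 0.76 × 0.71 = 0.020235
  Elarana: 0.29 × 0.14 × 0.36 × 0.07 = 0.0010231
  Bellosaurus: 0.46 × 0.73 × 0.41 × 0.68 = 0.093621
The unnormalized weights sum to 0.11488.
P(Elarana | evidence) = 0.0010231 / 0.11488 ≈ 0.009.

0.009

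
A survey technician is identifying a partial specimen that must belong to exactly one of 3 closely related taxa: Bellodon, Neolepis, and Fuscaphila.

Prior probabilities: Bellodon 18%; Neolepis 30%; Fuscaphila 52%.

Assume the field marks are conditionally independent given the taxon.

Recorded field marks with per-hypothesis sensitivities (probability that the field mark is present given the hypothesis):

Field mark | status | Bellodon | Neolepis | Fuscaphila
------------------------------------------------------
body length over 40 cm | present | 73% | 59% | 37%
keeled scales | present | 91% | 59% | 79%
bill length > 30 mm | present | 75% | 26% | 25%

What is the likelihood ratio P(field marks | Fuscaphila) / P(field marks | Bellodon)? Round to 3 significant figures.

The Bayes factor is the ratio of the joint likelihoods of the field mark pattern under the two hypotheses.
  Fuscaphila: 0.37 × 0.79 × 0.25 = 0.073075
  Bellodon: 0.73 × 0.91 × 0.75 = 0.49823
Bayes factor = 0.073075 / 0.49823 ≈ 0.147

0.147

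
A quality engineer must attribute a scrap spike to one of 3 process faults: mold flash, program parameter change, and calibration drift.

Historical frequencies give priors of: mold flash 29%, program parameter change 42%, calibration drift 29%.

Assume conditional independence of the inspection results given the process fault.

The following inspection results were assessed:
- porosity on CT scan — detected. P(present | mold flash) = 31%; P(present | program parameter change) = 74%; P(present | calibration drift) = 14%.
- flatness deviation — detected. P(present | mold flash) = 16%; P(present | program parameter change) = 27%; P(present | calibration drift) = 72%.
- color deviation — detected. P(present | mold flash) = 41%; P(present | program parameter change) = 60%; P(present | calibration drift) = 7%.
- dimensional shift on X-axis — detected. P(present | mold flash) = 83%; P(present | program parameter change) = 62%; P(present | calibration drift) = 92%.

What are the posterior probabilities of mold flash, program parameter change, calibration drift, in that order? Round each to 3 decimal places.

0.129, 0.822, 0.050

For each hypothesis, the unnormalized posterior weight is prior × product of the inspection result likelihoods:
  mold flash: 0.29 × 0.31 × 0.16 × 0.41 × 0.83 = 0.0048949
  program parameter change: 0.42 × 0.74 × 0.27 × 0.60 × 0.62 = 0.031217
  calibration drift: 0.29 × 0.14 × 0.72 × 0.07 × 0.92 = 0.0018825
Marginal likelihood of the evidence = 0.037994.
P(mold flash | evidence) = 0.0048949 / 0.037994 ≈ 0.129
P(program parameter change | evidence) = 0.031217 / 0.037994 ≈ 0.822
P(calibration drift | evidence) = 0.0018825 / 0.037994 ≈ 0.050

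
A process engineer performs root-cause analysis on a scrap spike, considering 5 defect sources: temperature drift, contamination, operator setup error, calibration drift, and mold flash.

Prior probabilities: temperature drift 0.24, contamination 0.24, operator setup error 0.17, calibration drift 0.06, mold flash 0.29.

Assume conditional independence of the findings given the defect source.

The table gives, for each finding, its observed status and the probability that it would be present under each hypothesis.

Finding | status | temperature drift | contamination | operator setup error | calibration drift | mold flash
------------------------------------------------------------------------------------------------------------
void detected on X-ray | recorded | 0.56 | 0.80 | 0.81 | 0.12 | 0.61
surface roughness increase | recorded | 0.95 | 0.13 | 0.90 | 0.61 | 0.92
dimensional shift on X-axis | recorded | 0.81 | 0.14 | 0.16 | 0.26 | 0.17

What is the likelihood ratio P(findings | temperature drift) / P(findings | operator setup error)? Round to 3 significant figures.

Take the product of per-finding likelihoods under each hypothesis, then divide.
  temperature drift: 0.56 × 0.95 × 0.81 = 0.43092
  operator setup error: 0.81 × 0.90 × 0.16 = 0.11664
Bayes factor = 0.43092 / 0.11664 ≈ 3.69

3.69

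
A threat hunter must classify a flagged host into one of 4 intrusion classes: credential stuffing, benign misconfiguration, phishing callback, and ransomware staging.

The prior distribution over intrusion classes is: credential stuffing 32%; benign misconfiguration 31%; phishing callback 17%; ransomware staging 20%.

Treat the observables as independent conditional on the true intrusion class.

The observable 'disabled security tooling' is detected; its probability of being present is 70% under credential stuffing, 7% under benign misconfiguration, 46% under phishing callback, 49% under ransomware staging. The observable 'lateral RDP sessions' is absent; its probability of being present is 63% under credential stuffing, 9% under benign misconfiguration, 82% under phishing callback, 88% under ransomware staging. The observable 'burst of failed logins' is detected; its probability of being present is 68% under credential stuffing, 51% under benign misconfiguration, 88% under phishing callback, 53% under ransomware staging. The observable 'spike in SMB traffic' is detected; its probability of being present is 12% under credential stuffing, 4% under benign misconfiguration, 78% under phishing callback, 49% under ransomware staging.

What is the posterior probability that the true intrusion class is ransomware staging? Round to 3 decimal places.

0.154

For each hypothesis, the unnormalized posterior weight is prior × product of the observable likelihoods (using 1 − P(present | H) for each absent observable):
  credential stuffing: 0.32 × 0.70 × (1 − 0.63) × 0.68 × 0.12 = 0.006763
  benign misconfiguration: 0.31 × 0.07 × (1 − 0.09) × 0.51 × 0.04 = 0.00040284
  phishing callback: 0.17 × 0.46 × (1 − 0.82) × 0.88 × 0.78 = 0.0096618
  ransomware staging: 0.20 × 0.49 × (1 − 0.88) × 0.53 × 0.49 = 0.0030541
Marginal likelihood of the evidence = 0.019882.
P(ransomware staging | evidence) = 0.0030541 / 0.019882 ≈ 0.154.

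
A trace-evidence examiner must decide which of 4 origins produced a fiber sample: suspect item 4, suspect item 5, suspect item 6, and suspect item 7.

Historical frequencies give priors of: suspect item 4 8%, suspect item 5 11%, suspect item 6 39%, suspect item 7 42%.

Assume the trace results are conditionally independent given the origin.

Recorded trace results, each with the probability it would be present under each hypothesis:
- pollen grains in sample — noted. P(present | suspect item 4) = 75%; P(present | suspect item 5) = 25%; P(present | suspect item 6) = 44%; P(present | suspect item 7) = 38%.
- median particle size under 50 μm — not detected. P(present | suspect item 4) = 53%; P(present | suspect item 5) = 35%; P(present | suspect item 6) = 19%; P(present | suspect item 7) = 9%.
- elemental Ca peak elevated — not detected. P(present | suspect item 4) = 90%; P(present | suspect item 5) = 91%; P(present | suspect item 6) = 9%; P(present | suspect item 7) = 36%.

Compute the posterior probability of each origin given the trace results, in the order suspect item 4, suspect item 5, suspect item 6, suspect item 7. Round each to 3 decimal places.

0.013, 0.007, 0.565, 0.415

By Bayes' rule with conditional independence, the unnormalized weight for each hypothesis is prior × ∏ likelihoods (using 1 − P(present | H) for each absent trace result):
  suspect item 4: 0.08 × 0.75 × (1 − 0.53) × (1 − 0.90) = 0.00282
  suspect item 5: 0.11 × 0.25 × (1 − 0.35) × (1 − 0.91) = 0.0016087
  suspect item 6: 0.39 × 0.44 × (1 − 0.19) × (1 − 0.09) = 0.12649
  suspect item 7: 0.42 × 0.38 × (1 − 0.09) × (1 − 0.36) = 0.092951
Normalizing constant Z = 0.00282 + 0.0016087 + 0.12649 + 0.092951 = 0.22387.
P(suspect item 4 | evidence) = 0.00282 / 0.22387 ≈ 0.013
P(suspect item 5 | evidence) = 0.0016087 / 0.22387 ≈ 0.007
P(suspect item 6 | evidence) = 0.12649 / 0.22387 ≈ 0.565
P(suspect item 7 | evidence) = 0.092951 / 0.22387 ≈ 0.415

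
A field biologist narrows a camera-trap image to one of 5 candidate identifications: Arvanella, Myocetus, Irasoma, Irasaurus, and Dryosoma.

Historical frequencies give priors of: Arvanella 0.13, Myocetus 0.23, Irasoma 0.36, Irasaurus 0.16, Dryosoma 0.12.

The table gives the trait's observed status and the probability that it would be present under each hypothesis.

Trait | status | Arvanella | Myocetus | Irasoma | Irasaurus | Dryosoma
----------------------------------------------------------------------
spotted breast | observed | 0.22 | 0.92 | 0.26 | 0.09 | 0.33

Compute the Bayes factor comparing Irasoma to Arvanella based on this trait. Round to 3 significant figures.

The Bayes factor is the ratio of the two likelihoods.
  Irasoma: 0.26
  Arvanella: 0.22
Bayes factor = 0.26 / 0.22 ≈ 1.18

1.18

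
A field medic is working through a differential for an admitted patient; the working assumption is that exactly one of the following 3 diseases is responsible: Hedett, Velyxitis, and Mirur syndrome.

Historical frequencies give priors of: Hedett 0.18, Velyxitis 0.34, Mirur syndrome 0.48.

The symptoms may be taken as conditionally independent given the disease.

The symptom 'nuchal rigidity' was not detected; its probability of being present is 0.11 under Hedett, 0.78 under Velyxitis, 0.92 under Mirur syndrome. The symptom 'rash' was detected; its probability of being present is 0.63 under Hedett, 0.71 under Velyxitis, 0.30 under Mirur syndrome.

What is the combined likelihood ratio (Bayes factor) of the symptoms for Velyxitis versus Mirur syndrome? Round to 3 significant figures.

6.51

The Bayes factor is the ratio of the joint likelihoods of the symptom pattern under the two hypotheses (using 1 − P(present | H) for each absent symptom).
  Velyxitis: (1 − 0.78) × 0.71 = 0.1562
  Mirur syndrome: (1 − 0.92) × 0.30 = 0.024
Bayes factor = 0.1562 / 0.024 ≈ 6.51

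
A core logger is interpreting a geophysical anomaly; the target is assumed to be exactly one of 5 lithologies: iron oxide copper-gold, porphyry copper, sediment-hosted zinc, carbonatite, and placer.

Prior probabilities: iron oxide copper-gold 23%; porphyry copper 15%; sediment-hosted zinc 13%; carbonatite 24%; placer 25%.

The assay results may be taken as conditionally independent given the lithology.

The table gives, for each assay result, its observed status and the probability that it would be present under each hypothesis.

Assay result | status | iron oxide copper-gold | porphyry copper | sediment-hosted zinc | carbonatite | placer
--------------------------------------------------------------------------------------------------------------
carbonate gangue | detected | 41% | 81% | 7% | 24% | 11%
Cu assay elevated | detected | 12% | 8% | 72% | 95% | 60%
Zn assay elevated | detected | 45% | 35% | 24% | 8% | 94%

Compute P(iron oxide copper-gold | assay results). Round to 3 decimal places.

By Bayes' rule with conditional independence, the unnormalized weight for each hypothesis is prior × ∏ likelihoods:
  iron oxide copper-gold: 0.23 × 0.41 × 0.12 × 0.45 = 0.0050922
  porphyry copper: 0.15 × 0.81 × 0.08 × 0.35 = 0.003402
  sediment-hosted zinc: 0.13 × 0.07 × 0.72 × 0.24 = 0.0015725
  carbonatite: 0.24 × 0.24 × 0.95 × 0.08 = 0.0043776
  placer: 0.25 × 0.11 × 0.60 × 0.94 = 0.01551
Normalizing constant Z = 0.0050922 + 0.003402 + 0.0015725 + 0.0043776 + 0.01551 = 0.029954.
P(iron oxide copper-gold | evidence) = 0.0050922 / 0.029954 ≈ 0.170.

0.170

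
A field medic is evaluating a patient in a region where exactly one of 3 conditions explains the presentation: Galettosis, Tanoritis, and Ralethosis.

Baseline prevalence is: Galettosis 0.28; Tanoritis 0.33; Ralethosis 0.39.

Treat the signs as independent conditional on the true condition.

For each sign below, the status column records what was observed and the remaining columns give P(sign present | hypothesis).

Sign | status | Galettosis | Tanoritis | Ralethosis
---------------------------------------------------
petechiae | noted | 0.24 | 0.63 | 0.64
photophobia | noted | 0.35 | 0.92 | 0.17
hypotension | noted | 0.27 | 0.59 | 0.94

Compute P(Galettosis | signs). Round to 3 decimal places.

For each hypothesis, the unnormalized posterior weight is prior × product of the sign likelihoods:
  Galettosis: 0.28 × 0.24 × 0.35 × 0.27 = 0.0063504
  Tanoritis: 0.33 × 0.63 × 0.92 × 0.59 = 0.11285
  Ralethosis: 0.39 × 0.64 × 0.17 × 0.94 = 0.039886
The unnormalized weights sum to 0.15908.
P(Galettosis | evidence) = 0.0063504 / 0.15908 ≈ 0.040.

0.040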